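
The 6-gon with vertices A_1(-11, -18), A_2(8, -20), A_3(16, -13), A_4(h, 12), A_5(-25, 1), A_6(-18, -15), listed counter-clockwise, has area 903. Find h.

13

The doubled signed area Σ (x_i y_{i+1} − x_{i+1} y_i) is linear in h.
With h=0 it equals 1624; the coefficient of h is 14 (from the two edges through A_4).
So 14·h + 1624 = 2·903 = 1806 ⇒ h = 13.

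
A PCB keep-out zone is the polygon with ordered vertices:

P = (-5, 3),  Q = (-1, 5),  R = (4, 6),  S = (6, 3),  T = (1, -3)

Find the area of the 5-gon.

Apply the shoelace (surveyor's) formula: 2A = Σ (x_i·y_{i+1} − x_{i+1}·y_i), indices taken mod 5.
Cross-terms: -22, -26, -24, -21, -12  ⇒  Σ = -105
Area = |Σ|/2 = 52.5.

52.5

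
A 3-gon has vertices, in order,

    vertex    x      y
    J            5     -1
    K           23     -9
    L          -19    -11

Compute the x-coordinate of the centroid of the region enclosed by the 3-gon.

Apply the surveyor's formula. First the cross-terms c_i = x_i·y_{i+1} − x_{i+1}·y_i:
  -22, -424, 74  ⇒  2A = -372, A = -186.
Then Σ (x_i + x_{i+1})·c_i = -3348, so x̄ = -3348 / (6·(-186)) = 3.

3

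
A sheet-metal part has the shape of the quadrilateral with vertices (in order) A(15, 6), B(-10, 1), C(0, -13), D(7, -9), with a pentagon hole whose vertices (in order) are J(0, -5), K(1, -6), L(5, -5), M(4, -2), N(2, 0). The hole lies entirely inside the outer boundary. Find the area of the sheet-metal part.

Outer boundary:
Apply the surveyor's formula: 2A = Σ (x_i·y_{i+1} − x_{i+1}·y_i), indices taken mod 4.
Cross-terms: 75, 130, 91, 177  ⇒  Σ = 473
Area = |Σ|/2 = 236.5.
Hole:
Σ = (5) + (25) + (10) + (4) + (-10) = 34
Area = |Σ|/2 = 17.
Net area = 236.5 − 17 = 219.5.

219.5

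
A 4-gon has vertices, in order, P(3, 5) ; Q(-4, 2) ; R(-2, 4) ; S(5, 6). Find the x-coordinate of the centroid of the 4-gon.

-2/11

Apply Gauss's area formula. First the cross-terms c_i = x_i·y_{i+1} − x_{i+1}·y_i:
  26, -12, -32, 7  ⇒  2A = -11, A = -5.5.
Then Σ (x_i + x_{i+1})·c_i = 6, so x̄ = 6 / (6·(-5.5)) = -2/11.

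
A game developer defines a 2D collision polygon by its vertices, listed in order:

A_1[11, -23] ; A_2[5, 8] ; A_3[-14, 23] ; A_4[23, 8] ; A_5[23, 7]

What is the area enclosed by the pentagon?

420

Apply the shoelace (surveyor's) formula: 2A = Σ (x_i·y_{i+1} − x_{i+1}·y_i), indices taken mod 5.
Σ = (203) + (227) + (-641) + (-23) + (-606) = -840
Area = |Σ|/2 = 420.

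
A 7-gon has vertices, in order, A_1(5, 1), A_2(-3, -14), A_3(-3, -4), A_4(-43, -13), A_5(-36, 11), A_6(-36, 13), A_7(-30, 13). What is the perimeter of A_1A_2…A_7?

|A_1A_2| = √((-8)² + (-15)²) = √289 = 17
|A_2A_3| = √((0)² + (10)²) = √100 = 10
|A_3A_4| = √((-40)² + (-9)²) = √1681 = 41
|A_4A_5| = √((7)² + (24)²) = √625 = 25
|A_5A_6| = √((0)² + (2)²) = √4 = 2
|A_6A_7| = √((6)² + (0)²) = √36 = 6
|A_7A_1| = √((35)² + (-12)²) = √1369 = 37
Perimeter = 17 + 10 + 41 + 25 + 2 + 6 + 37 = 138.

138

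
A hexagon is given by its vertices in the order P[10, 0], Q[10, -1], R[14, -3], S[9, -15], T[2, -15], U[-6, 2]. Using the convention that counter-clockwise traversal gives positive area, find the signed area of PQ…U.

-210

Apply the surveyor's formula: 2A = Σ (x_i·y_{i+1} − x_{i+1}·y_i), indices taken mod 6.
Cross-terms: -10, -16, -183, -105, -86, -20  ⇒  Σ = -420
Signed area = Σ/2 = -210 (negative ⇒ clockwise traversal).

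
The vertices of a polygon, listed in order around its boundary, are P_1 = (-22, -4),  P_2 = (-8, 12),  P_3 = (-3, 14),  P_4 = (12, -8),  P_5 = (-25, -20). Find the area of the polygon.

648

Apply the shoelace formula: 2A = Σ (x_i·y_{i+1} − x_{i+1}·y_i), indices taken mod 5.
Cross-terms: -296, -76, -144, -440, -340  ⇒  Σ = -1296
Area = |Σ|/2 = 648.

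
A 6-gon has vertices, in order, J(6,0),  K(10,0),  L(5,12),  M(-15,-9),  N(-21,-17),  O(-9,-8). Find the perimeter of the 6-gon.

|JK| = √((4)² + (0)²) = √16 = 4
|KL| = √((-5)² + (12)²) = √169 = 13
|LM| = √((-20)² + (-21)²) = √841 = 29
|MN| = √((-6)² + (-8)²) = √100 = 10
|NO| = √((12)² + (9)²) = √225 = 15
|OJ| = √((15)² + (8)²) = √289 = 17
Perimeter = 4 + 13 + 29 + 10 + 15 + 17 = 88.

88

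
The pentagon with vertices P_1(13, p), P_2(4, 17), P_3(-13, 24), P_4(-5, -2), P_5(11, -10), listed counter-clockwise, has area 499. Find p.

Write out the shoelace sum; only the two edges meeting at P_1 involve p:
2·Area = [(11·p − 13·(-10)) + (13·17 − 4·p)] + 535
       = 7·p + 886 = 998
⇒ p = 16.

16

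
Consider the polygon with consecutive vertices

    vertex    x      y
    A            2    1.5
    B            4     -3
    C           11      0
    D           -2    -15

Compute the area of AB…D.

58.5

Apply the surveyor's formula: 2A = Σ (x_i·y_{i+1} − x_{i+1}·y_i), indices taken mod 4.
Σ = (-12) + (33) + (-165) + (27) = -117
Area = |Σ|/2 = 58.5.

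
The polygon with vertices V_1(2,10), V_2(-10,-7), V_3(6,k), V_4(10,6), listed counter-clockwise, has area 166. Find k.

-4

The doubled signed area Σ (x_i y_{i+1} − x_{i+1} y_i) is linear in k.
With k=0 it equals 252; the coefficient of k is -20 (from the two edges through V_3).
So -20·k + 252 = 2·166 = 332 ⇒ k = -4.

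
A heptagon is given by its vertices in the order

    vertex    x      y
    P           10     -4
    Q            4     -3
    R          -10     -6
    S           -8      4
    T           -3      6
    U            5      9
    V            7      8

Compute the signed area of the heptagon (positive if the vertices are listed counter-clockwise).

-190

P→Q: (10)(-3) − (4)(-4) = -14
Q→R: (4)(-6) − (-10)(-3) = -54
R→S: (-10)(4) − (-8)(-6) = -88
S→T: (-8)(6) − (-3)(4) = -36
T→U: (-3)(9) − (5)(6) = -57
U→V: (5)(8) − (7)(9) = -23
V→P: (7)(-4) − (10)(8) = -108
Σ = -380
Signed area = Σ/2 = -190 (negative ⇒ clockwise traversal).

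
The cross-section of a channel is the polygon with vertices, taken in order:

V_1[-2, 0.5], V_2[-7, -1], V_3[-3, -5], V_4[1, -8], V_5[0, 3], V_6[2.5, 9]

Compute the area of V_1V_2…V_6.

40.625

Σ = (5.5) + (32) + (29) + (3) + (-7.5) + (19.25) = 81.25
Area = |Σ|/2 = 40.625.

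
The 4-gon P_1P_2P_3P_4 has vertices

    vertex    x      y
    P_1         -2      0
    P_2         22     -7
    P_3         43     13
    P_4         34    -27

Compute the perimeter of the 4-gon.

140

|P_1P_2| = √((24)² + (-7)²) = √625 = 25
|P_2P_3| = √((21)² + (20)²) = √841 = 29
|P_3P_4| = √((-9)² + (-40)²) = √1681 = 41
|P_4P_1| = √((-36)² + (27)²) = √2025 = 45
Perimeter = 25 + 29 + 41 + 45 = 140.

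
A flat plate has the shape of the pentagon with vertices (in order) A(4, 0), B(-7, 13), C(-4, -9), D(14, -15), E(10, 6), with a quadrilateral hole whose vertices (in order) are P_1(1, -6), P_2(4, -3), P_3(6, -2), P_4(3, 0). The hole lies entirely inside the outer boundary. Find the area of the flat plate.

272

Outer boundary:
Apply the surveyor's formula: 2A = Σ (x_i·y_{i+1} − x_{i+1}·y_i), indices taken mod 5.
Σ = (52) + (115) + (186) + (234) + (-24) = 563
Area = |Σ|/2 = 281.5.
Hole:
Cross-terms: 21, 10, 6, -18  ⇒  Σ = 19
Area = |Σ|/2 = 9.5.
Net area = 281.5 − 9.5 = 272.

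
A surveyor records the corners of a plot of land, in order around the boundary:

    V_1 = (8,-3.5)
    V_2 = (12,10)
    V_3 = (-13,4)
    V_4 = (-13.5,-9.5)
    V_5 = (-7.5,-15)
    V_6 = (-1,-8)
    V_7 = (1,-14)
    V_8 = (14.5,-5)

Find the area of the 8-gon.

431.5

Apply the shoelace (surveyor's) formula: 2A = Σ (x_i·y_{i+1} − x_{i+1}·y_i), indices taken mod 8.
Cross-terms: 122, 178, 177.5, 131.25, 45, 22, 198, -10.75  ⇒  Σ = 863
Area = |Σ|/2 = 431.5.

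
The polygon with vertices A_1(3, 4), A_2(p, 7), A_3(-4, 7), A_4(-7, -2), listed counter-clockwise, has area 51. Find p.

6

The doubled signed area Σ (x_i y_{i+1} − x_{i+1} y_i) is linear in p.
With p=0 it equals 84; the coefficient of p is 3 (from the two edges through A_2).
So 3·p + 84 = 2·51 = 102 ⇒ p = 6.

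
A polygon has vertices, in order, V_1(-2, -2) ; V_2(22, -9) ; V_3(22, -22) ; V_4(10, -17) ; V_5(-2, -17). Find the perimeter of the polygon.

|V_1V_2| = √((24)² + (-7)²) = √625 = 25
|V_2V_3| = √((0)² + (-13)²) = √169 = 13
|V_3V_4| = √((-12)² + (5)²) = √169 = 13
|V_4V_5| = √((-12)² + (0)²) = √144 = 12
|V_5V_1| = √((0)² + (15)²) = √225 = 15
Perimeter = 25 + 13 + 13 + 12 + 15 = 78.

78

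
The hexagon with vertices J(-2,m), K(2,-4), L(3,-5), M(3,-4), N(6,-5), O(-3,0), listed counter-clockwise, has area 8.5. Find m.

-2

Write out the shoelace sum; only the two edges meeting at J involve m:
2·Area = [((-3)·m − (-2)·0) + ((-2)·(-4) − 2·m)] + -1
       = -5·m + 7 = 17
⇒ m = -2.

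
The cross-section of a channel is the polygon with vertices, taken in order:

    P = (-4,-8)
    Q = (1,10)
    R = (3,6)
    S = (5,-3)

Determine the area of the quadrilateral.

Apply the shoelace (surveyor's) formula: 2A = Σ (x_i·y_{i+1} − x_{i+1}·y_i), indices taken mod 4.
Σ = (-32) + (-24) + (-39) + (-52) = -147
Area = |Σ|/2 = 73.5.

73.5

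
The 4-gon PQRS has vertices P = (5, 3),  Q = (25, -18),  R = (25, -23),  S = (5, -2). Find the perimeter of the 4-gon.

|PQ| = √((20)² + (-21)²) = √841 = 29
|QR| = √((0)² + (-5)²) = √25 = 5
|RS| = √((-20)² + (21)²) = √841 = 29
|SP| = √((0)² + (5)²) = √25 = 5
Perimeter = 29 + 5 + 29 + 5 = 68.

68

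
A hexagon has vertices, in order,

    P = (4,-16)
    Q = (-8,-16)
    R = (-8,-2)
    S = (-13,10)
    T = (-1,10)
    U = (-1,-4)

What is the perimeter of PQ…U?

78

|PQ| = √((-12)² + (0)²) = √144 = 12
|QR| = √((0)² + (14)²) = √196 = 14
|RS| = √((-5)² + (12)²) = √169 = 13
|ST| = √((12)² + (0)²) = √144 = 12
|TU| = √((0)² + (-14)²) = √196 = 14
|UP| = √((5)² + (-12)²) = √169 = 13
Perimeter = 12 + 14 + 13 + 12 + 14 + 13 = 78.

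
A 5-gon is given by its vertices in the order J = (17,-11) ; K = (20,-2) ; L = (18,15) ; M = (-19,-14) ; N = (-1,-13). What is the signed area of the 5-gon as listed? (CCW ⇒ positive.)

510

Apply Gauss's area formula: 2A = Σ (x_i·y_{i+1} − x_{i+1}·y_i), indices taken mod 5.
Cross-terms: 186, 336, 33, 233, 232  ⇒  Σ = 1020
Signed area = Σ/2 = 510 (positive ⇒ counter-clockwise traversal).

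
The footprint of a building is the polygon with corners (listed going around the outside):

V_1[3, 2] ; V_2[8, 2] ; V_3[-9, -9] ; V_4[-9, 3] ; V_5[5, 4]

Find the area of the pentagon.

Apply the shoelace (surveyor's) formula: 2A = Σ (x_i·y_{i+1} − x_{i+1}·y_i), indices taken mod 5.
Σ = (-10) + (-54) + (-108) + (-51) + (-2) = -225
Area = |Σ|/2 = 112.5.

112.5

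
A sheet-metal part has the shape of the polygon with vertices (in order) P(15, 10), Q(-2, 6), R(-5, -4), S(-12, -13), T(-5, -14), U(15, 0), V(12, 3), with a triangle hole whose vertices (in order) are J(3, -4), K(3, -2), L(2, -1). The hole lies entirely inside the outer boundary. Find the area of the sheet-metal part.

Outer boundary:
Σ = (110) + (38) + (17) + (103) + (210) + (45) + (75) = 598
Area = |Σ|/2 = 299.
Hole:
Apply the shoelace (surveyor's) formula: 2A = Σ (x_i·y_{i+1} − x_{i+1}·y_i), indices taken mod 3.
Cross-terms: 6, 1, -5  ⇒  Σ = 2
Area = |Σ|/2 = 1.
Net area = 299 − 1 = 298.

298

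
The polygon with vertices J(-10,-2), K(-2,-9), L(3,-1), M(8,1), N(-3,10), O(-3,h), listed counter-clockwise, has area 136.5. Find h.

4

The doubled signed area Σ (x_i y_{i+1} − x_{i+1} y_i) is linear in h.
With h=0 it equals 245; the coefficient of h is 7 (from the two edges through O).
So 7·h + 245 = 2·136.5 = 273 ⇒ h = 4.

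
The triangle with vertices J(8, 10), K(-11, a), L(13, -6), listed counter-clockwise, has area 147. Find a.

12

The doubled signed area Σ (x_i y_{i+1} − x_{i+1} y_i) is linear in a.
With a=0 it equals 354; the coefficient of a is -5 (from the two edges through K).
So -5·a + 354 = 2·147 = 294 ⇒ a = 12.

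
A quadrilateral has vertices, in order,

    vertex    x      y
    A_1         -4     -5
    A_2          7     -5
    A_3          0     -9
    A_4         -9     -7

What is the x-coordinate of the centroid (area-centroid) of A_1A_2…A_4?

-29/27

Apply Gauss's area formula. First the cross-terms c_i = x_i·y_{i+1} − x_{i+1}·y_i:
  55, -63, -81, 17  ⇒  2A = -72, A = -36.
Then Σ (x_i + x_{i+1})·c_i = 232, so x̄ = 232 / (6·(-36)) = -29/27.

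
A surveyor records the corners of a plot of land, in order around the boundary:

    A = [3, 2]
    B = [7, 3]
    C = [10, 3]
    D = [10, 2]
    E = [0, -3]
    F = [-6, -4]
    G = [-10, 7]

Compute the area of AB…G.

Cross-terms: -5, -9, -10, -30, -18, -82, -41  ⇒  Σ = -195
Area = |Σ|/2 = 97.5.

97.5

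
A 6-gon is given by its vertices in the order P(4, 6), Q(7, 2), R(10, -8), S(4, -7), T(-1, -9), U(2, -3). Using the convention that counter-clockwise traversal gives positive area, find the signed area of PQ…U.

Apply the shoelace (surveyor's) formula: 2A = Σ (x_i·y_{i+1} − x_{i+1}·y_i), indices taken mod 6.
Cross-terms: -34, -76, -38, -43, 21, 24  ⇒  Σ = -146
Signed area = Σ/2 = -73 (negative ⇒ clockwise traversal).

-73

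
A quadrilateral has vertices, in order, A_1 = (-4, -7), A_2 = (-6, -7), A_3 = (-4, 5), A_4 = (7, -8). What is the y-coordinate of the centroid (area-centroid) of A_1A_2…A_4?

Apply the shoelace (surveyor's) formula. First the cross-terms c_i = x_i·y_{i+1} − x_{i+1}·y_i:
  -14, -58, -3, -81  ⇒  2A = -156, A = -78.
Then Σ (y_i + y_{i+1})·c_i = 1536, so ȳ = 1536 / (6·(-78)) = -128/39.

-128/39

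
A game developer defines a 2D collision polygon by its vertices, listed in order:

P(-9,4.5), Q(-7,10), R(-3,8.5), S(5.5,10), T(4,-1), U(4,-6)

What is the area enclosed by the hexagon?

133.125

Apply the shoelace formula: 2A = Σ (x_i·y_{i+1} − x_{i+1}·y_i), indices taken mod 6.
Σ = (-58.5) + (-29.5) + (-76.75) + (-45.5) + (-20) + (-36) = -266.25
Area = |Σ|/2 = 133.125.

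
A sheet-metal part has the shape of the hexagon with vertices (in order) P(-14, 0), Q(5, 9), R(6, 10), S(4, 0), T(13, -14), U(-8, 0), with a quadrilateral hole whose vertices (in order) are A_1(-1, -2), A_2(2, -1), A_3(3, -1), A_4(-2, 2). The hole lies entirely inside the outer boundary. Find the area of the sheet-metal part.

Outer boundary:
Apply the shoelace (surveyor's) formula: 2A = Σ (x_i·y_{i+1} − x_{i+1}·y_i), indices taken mod 6.
Σ = (-126) + (-4) + (-40) + (-56) + (-112) + (0) = -338
Area = |Σ|/2 = 169.
Hole:
Apply the shoelace (surveyor's) formula: 2A = Σ (x_i·y_{i+1} − x_{i+1}·y_i), indices taken mod 4.
Cross-terms: 5, 1, 4, 6  ⇒  Σ = 16
Area = |Σ|/2 = 8.
Net area = 169 − 8 = 161.

161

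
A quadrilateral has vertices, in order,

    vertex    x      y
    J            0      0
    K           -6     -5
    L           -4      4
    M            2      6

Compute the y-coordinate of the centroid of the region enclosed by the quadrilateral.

23/19

Apply the surveyor's formula. First the cross-terms c_i = x_i·y_{i+1} − x_{i+1}·y_i:
  0, -44, -32, 0  ⇒  2A = -76, A = -38.
Then Σ (y_i + y_{i+1})·c_i = -276, so ȳ = -276 / (6·(-38)) = 23/19.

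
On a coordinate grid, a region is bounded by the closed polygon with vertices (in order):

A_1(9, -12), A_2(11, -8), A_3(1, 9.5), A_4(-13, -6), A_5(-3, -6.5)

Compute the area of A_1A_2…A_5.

Σ = (60) + (112.5) + (117.5) + (66.5) + (94.5) = 451
Area = |Σ|/2 = 225.5.

225.5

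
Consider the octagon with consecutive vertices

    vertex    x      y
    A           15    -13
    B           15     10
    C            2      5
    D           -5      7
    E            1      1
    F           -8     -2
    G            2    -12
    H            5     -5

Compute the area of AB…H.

Apply Gauss's area formula: 2A = Σ (x_i·y_{i+1} − x_{i+1}·y_i), indices taken mod 8.
Σ = (345) + (55) + (39) + (-12) + (6) + (100) + (50) + (10) = 593
Area = |Σ|/2 = 296.5.

296.5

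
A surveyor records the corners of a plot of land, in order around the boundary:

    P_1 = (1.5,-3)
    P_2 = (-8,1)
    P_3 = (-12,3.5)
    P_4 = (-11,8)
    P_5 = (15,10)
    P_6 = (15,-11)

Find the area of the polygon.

P_1→P_2: (1.5)(1) − (-8)(-3) = -22.5
P_2→P_3: (-8)(3.5) − (-12)(1) = -16
P_3→P_4: (-12)(8) − (-11)(3.5) = -57.5
P_4→P_5: (-11)(10) − (15)(8) = -230
P_5→P_6: (15)(-11) − (15)(10) = -315
P_6→P_1: (15)(-3) − (1.5)(-11) = -28.5
Σ = -669.5
Area = |Σ|/2 = 334.75.

334.75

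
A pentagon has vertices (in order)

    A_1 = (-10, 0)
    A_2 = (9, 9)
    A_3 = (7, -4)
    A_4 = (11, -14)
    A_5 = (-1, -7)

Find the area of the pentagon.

Σ = (-90) + (-99) + (-54) + (-91) + (-70) = -404
Area = |Σ|/2 = 202.

202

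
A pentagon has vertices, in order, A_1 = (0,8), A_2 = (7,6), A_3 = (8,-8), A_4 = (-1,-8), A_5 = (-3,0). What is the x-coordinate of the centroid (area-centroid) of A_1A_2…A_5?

Apply the shoelace formula. First the cross-terms c_i = x_i·y_{i+1} − x_{i+1}·y_i:
  -56, -104, -72, -24, -24  ⇒  2A = -280, A = -140.
Then Σ (x_i + x_{i+1})·c_i = -2288, so x̄ = -2288 / (6·(-140)) = 286/105.

286/105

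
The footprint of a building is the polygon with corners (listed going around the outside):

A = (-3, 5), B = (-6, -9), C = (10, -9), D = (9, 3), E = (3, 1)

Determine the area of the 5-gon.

Apply the surveyor's formula: 2A = Σ (x_i·y_{i+1} − x_{i+1}·y_i), indices taken mod 5.
Σ = (57) + (144) + (111) + (0) + (18) = 330
Area = |Σ|/2 = 165.

165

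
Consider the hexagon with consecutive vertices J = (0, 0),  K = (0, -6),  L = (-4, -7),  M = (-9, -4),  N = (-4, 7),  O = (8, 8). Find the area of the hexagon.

Apply the shoelace (surveyor's) formula: 2A = Σ (x_i·y_{i+1} − x_{i+1}·y_i), indices taken mod 6.
J→K: (0)(-6) − (0)(0) = 0
K→L: (0)(-7) − (-4)(-6) = -24
L→M: (-4)(-4) − (-9)(-7) = -47
M→N: (-9)(7) − (-4)(-4) = -79
N→O: (-4)(8) − (8)(7) = -88
O→J: (8)(0) − (0)(8) = 0
Σ = -238
Area = |Σ|/2 = 119.

119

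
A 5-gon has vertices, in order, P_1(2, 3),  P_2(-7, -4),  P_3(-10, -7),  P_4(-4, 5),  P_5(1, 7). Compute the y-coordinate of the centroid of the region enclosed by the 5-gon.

1.54

Apply the shoelace (surveyor's) formula. First the cross-terms c_i = x_i·y_{i+1} − x_{i+1}·y_i:
  13, 9, -78, -33, -11  ⇒  2A = -100, A = -50.
Then Σ (y_i + y_{i+1})·c_i = -462, so ȳ = -462 / (6·(-50)) = 1.54.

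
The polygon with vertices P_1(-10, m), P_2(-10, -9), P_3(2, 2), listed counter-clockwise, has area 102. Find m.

The doubled signed area Σ (x_i y_{i+1} − x_{i+1} y_i) is linear in m.
With m=0 it equals 108; the coefficient of m is 12 (from the two edges through P_1).
So 12·m + 108 = 2·102 = 204 ⇒ m = 8.

8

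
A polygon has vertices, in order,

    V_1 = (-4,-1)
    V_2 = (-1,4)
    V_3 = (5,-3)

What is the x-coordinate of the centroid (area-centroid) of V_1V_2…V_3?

0

Apply the surveyor's formula. First the cross-terms c_i = x_i·y_{i+1} − x_{i+1}·y_i:
  -17, -17, -17  ⇒  2A = -51, A = -25.5.
Then Σ (x_i + x_{i+1})·c_i = 0, so x̄ = 0 / (6·(-25.5)) = 0.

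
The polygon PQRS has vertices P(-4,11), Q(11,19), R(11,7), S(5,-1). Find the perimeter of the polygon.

54

|PQ| = √((15)² + (8)²) = √289 = 17
|QR| = √((0)² + (-12)²) = √144 = 12
|RS| = √((-6)² + (-8)²) = √100 = 10
|SP| = √((-9)² + (12)²) = √225 = 15
Perimeter = 17 + 12 + 10 + 15 = 54.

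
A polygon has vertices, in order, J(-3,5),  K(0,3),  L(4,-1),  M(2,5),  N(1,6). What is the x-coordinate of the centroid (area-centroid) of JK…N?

Apply the shoelace (surveyor's) formula. First the cross-terms c_i = x_i·y_{i+1} − x_{i+1}·y_i:
  -9, -12, 22, 7, 23  ⇒  2A = 31, A = 15.5.
Then Σ (x_i + x_{i+1})·c_i = 86, so x̄ = 86 / (6·15.5) = 86/93.

86/93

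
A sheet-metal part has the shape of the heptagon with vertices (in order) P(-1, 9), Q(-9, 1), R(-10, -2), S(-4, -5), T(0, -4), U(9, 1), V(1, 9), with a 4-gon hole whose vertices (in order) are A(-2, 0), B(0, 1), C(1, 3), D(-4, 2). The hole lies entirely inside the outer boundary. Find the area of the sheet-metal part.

142.5

Outer boundary:
Apply the surveyor's formula: 2A = Σ (x_i·y_{i+1} − x_{i+1}·y_i), indices taken mod 7.
P→Q: (-1)(1) − (-9)(9) = 80
Q→R: (-9)(-2) − (-10)(1) = 28
R→S: (-10)(-5) − (-4)(-2) = 42
S→T: (-4)(-4) − (0)(-5) = 16
T→U: (0)(1) − (9)(-4) = 36
U→V: (9)(9) − (1)(1) = 80
V→P: (1)(9) − (-1)(9) = 18
Σ = 300
Area = |Σ|/2 = 150.
Hole:
Apply the shoelace formula: 2A = Σ (x_i·y_{i+1} − x_{i+1}·y_i), indices taken mod 4.
Σ = (-2) + (-1) + (14) + (4) = 15
Area = |Σ|/2 = 7.5.
Net area = 150 − 7.5 = 142.5.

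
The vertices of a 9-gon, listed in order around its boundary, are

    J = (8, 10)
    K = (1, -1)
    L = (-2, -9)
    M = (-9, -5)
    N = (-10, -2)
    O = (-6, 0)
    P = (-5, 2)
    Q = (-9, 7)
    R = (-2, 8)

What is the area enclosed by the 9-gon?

157.5

Σ = (-18) + (-11) + (-71) + (-32) + (-12) + (-12) + (-17) + (-58) + (-84) = -315
Area = |Σ|/2 = 157.5.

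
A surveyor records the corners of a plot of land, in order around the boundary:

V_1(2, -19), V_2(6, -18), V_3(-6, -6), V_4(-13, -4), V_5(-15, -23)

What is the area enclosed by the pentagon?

225

Apply the shoelace formula: 2A = Σ (x_i·y_{i+1} − x_{i+1}·y_i), indices taken mod 5.
Σ = (78) + (-144) + (-54) + (239) + (331) = 450
Area = |Σ|/2 = 225.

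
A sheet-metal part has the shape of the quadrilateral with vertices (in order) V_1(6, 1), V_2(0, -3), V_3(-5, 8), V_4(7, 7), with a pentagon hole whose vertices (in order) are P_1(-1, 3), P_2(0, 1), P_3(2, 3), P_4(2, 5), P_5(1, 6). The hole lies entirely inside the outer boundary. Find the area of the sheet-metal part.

Outer boundary:
Apply the shoelace formula: 2A = Σ (x_i·y_{i+1} − x_{i+1}·y_i), indices taken mod 4.
V_1→V_2: (6)(-3) − (0)(1) = -18
V_2→V_3: (0)(8) − (-5)(-3) = -15
V_3→V_4: (-5)(7) − (7)(8) = -91
V_4→V_1: (7)(1) − (6)(7) = -35
Σ = -159
Area = |Σ|/2 = 79.5.
Hole:
Σ = (-1) + (-2) + (4) + (7) + (9) = 17
Area = |Σ|/2 = 8.5.
Net area = 79.5 − 8.5 = 71.

71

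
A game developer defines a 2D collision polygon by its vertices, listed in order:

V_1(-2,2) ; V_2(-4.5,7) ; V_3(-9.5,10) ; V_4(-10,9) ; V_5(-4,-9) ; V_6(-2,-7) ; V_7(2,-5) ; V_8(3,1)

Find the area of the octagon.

108

V_1→V_2: (-2)(7) − (-4.5)(2) = -5
V_2→V_3: (-4.5)(10) − (-9.5)(7) = 21.5
V_3→V_4: (-9.5)(9) − (-10)(10) = 14.5
V_4→V_5: (-10)(-9) − (-4)(9) = 126
V_5→V_6: (-4)(-7) − (-2)(-9) = 10
V_6→V_7: (-2)(-5) − (2)(-7) = 24
V_7→V_8: (2)(1) − (3)(-5) = 17
V_8→V_1: (3)(2) − (-2)(1) = 8
Σ = 216
Area = |Σ|/2 = 108.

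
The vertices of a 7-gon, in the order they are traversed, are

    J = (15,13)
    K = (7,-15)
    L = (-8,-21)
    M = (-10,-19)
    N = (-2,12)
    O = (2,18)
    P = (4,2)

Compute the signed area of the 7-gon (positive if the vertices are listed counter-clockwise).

-452.5

Apply the shoelace (surveyor's) formula: 2A = Σ (x_i·y_{i+1} − x_{i+1}·y_i), indices taken mod 7.
Σ = (-316) + (-267) + (-58) + (-158) + (-60) + (-68) + (22) = -905
Signed area = Σ/2 = -452.5 (negative ⇒ clockwise traversal).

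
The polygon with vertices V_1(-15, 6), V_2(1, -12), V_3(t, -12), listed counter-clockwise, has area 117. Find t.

The doubled signed area Σ (x_i y_{i+1} − x_{i+1} y_i) is linear in t.
With t=0 it equals -18; the coefficient of t is 18 (from the two edges through V_3).
So 18·t + -18 = 2·117 = 234 ⇒ t = 14.

14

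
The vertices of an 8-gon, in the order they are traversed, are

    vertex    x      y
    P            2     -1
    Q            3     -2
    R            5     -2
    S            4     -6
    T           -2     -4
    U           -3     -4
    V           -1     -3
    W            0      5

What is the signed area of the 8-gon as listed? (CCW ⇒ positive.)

-30.5

Apply the shoelace formula: 2A = Σ (x_i·y_{i+1} − x_{i+1}·y_i), indices taken mod 8.
Cross-terms: -1, 4, -22, -28, -4, 5, -5, -10  ⇒  Σ = -61
Signed area = Σ/2 = -30.5 (negative ⇒ clockwise traversal).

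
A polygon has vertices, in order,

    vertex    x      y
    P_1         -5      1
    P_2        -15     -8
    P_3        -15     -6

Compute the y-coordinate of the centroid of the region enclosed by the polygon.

-13/3

Apply the shoelace (surveyor's) formula. First the cross-terms c_i = x_i·y_{i+1} − x_{i+1}·y_i:
  55, -30, -45  ⇒  2A = -20, A = -10.
Then Σ (y_i + y_{i+1})·c_i = 260, so ȳ = 260 / (6·(-10)) = -13/3.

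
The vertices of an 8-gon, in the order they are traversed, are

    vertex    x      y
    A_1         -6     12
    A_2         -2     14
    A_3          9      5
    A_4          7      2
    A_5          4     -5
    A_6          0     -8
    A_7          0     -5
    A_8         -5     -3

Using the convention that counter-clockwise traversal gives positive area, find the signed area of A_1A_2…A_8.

-195.5

Apply the shoelace (surveyor's) formula: 2A = Σ (x_i·y_{i+1} − x_{i+1}·y_i), indices taken mod 8.
Σ = (-60) + (-136) + (-17) + (-43) + (-32) + (0) + (-25) + (-78) = -391
Signed area = Σ/2 = -195.5 (negative ⇒ clockwise traversal).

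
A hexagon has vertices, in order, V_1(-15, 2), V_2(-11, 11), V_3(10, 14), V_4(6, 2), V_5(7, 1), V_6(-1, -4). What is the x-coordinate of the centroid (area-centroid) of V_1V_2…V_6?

Apply the surveyor's formula. First the cross-terms c_i = x_i·y_{i+1} − x_{i+1}·y_i:
  -143, -264, -64, -8, -27, -62  ⇒  2A = -568, A = -284.
Then Σ (x_i + x_{i+1})·c_i = 3684, so x̄ = 3684 / (6·(-284)) = -307/142.

-307/142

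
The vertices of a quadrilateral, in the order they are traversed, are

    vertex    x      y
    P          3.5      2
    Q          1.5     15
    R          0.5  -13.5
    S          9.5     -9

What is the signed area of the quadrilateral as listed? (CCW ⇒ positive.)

98

Apply the shoelace formula: 2A = Σ (x_i·y_{i+1} − x_{i+1}·y_i), indices taken mod 4.
Σ = (49.5) + (-27.75) + (123.75) + (50.5) = 196
Signed area = Σ/2 = 98 (positive ⇒ counter-clockwise traversal).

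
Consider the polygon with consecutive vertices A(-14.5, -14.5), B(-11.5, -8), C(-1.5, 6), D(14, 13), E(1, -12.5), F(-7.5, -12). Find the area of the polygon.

Apply Gauss's area formula: 2A = Σ (x_i·y_{i+1} − x_{i+1}·y_i), indices taken mod 6.
A→B: (-14.5)(-8) − (-11.5)(-14.5) = -50.75
B→C: (-11.5)(6) − (-1.5)(-8) = -81
C→D: (-1.5)(13) − (14)(6) = -103.5
D→E: (14)(-12.5) − (1)(13) = -188
E→F: (1)(-12) − (-7.5)(-12.5) = -105.75
F→A: (-7.5)(-14.5) − (-14.5)(-12) = -65.25
Σ = -594.25
Area = |Σ|/2 = 297.125.

297.125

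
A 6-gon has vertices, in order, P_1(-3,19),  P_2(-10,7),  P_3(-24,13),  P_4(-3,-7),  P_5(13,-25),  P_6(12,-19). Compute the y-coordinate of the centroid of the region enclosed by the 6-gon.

-104/201

Apply the shoelace formula. First the cross-terms c_i = x_i·y_{i+1} − x_{i+1}·y_i:
  169, 38, 207, 166, 53, 171  ⇒  2A = 804, A = 402.
Then Σ (y_i + y_{i+1})·c_i = -1248, so ȳ = -1248 / (6·402) = -104/201.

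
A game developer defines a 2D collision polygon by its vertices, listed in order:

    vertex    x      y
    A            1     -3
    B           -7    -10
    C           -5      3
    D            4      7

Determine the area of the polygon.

84

Apply the surveyor's formula: 2A = Σ (x_i·y_{i+1} − x_{i+1}·y_i), indices taken mod 4.
A→B: (1)(-10) − (-7)(-3) = -31
B→C: (-7)(3) − (-5)(-10) = -71
C→D: (-5)(7) − (4)(3) = -47
D→A: (4)(-3) − (1)(7) = -19
Σ = -168
Area = |Σ|/2 = 84.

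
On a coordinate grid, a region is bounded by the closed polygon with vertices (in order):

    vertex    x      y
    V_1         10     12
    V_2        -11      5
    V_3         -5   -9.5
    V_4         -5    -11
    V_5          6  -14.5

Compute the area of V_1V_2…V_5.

337.25

V_1→V_2: (10)(5) − (-11)(12) = 182
V_2→V_3: (-11)(-9.5) − (-5)(5) = 129.5
V_3→V_4: (-5)(-11) − (-5)(-9.5) = 7.5
V_4→V_5: (-5)(-14.5) − (6)(-11) = 138.5
V_5→V_1: (6)(12) − (10)(-14.5) = 217
Σ = 674.5
Area = |Σ|/2 = 337.25.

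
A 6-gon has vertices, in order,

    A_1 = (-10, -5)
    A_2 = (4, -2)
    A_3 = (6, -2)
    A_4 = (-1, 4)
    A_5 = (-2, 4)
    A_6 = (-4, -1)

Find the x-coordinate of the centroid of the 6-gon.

Apply Gauss's area formula. First the cross-terms c_i = x_i·y_{i+1} − x_{i+1}·y_i:
  40, 4, 22, 4, 18, 10  ⇒  2A = 98, A = 49.
Then Σ (x_i + x_{i+1})·c_i = -350, so x̄ = -350 / (6·49) = -25/21.

-25/21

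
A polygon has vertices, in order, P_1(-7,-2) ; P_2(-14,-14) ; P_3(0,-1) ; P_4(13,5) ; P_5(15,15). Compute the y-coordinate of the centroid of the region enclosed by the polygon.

Apply Gauss's area formula. First the cross-terms c_i = x_i·y_{i+1} − x_{i+1}·y_i:
  70, 14, 13, 120, 75  ⇒  2A = 292, A = 146.
Then Σ (y_i + y_{i+1})·c_i = 2097, so ȳ = 2097 / (6·146) = 699/292.

699/292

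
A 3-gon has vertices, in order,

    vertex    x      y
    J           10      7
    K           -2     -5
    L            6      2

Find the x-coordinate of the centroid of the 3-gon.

Apply the shoelace (surveyor's) formula. First the cross-terms c_i = x_i·y_{i+1} − x_{i+1}·y_i:
  -36, 26, 22  ⇒  2A = 12, A = 6.
Then Σ (x_i + x_{i+1})·c_i = 168, so x̄ = 168 / (6·6) = 14/3.

14/3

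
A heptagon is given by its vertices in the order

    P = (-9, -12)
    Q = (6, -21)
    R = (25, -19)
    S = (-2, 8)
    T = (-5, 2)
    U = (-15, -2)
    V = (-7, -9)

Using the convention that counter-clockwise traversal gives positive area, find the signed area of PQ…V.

Apply the surveyor's formula: 2A = Σ (x_i·y_{i+1} − x_{i+1}·y_i), indices taken mod 7.
Σ = (261) + (411) + (162) + (36) + (40) + (121) + (3) = 1034
Signed area = Σ/2 = 517 (positive ⇒ counter-clockwise traversal).

517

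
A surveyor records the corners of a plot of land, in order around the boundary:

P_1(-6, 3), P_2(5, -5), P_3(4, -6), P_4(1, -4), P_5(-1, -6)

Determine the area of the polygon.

Apply Gauss's area formula: 2A = Σ (x_i·y_{i+1} − x_{i+1}·y_i), indices taken mod 5.
Cross-terms: 15, -10, -10, -10, -39  ⇒  Σ = -54
Area = |Σ|/2 = 27.

27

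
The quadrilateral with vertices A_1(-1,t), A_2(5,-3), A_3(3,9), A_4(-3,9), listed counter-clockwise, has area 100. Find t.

-10

Write out the shoelace sum; only the two edges meeting at A_1 involve t:
2·Area = [((-3)·t − (-1)·9) + ((-1)·(-3) − 5·t)] + 108
       = -8·t + 120 = 200
⇒ t = -10.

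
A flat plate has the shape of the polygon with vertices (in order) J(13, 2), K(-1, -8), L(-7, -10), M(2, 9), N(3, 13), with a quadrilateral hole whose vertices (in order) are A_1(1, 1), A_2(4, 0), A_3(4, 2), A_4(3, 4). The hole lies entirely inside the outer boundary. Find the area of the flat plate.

Outer boundary:
Σ = (-102) + (-46) + (-43) + (-1) + (-163) = -355
Area = |Σ|/2 = 177.5.
Hole:
Apply the shoelace (surveyor's) formula: 2A = Σ (x_i·y_{i+1} − x_{i+1}·y_i), indices taken mod 4.
Σ = (-4) + (8) + (10) + (-1) = 13
Area = |Σ|/2 = 6.5.
Net area = 177.5 − 6.5 = 171.

171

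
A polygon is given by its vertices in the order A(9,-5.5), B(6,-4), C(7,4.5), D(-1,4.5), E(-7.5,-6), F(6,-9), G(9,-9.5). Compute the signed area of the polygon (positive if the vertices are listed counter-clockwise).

145.625

Apply the shoelace formula: 2A = Σ (x_i·y_{i+1} − x_{i+1}·y_i), indices taken mod 7.
Σ = (-3) + (55) + (36) + (39.75) + (103.5) + (24) + (36) = 291.25
Signed area = Σ/2 = 145.625 (positive ⇒ counter-clockwise traversal).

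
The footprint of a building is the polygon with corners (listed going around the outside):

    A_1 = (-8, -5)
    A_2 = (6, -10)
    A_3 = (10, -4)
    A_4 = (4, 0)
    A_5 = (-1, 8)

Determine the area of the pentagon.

Apply the surveyor's formula: 2A = Σ (x_i·y_{i+1} − x_{i+1}·y_i), indices taken mod 5.
Σ = (110) + (76) + (16) + (32) + (69) = 303
Area = |Σ|/2 = 151.5.

151.5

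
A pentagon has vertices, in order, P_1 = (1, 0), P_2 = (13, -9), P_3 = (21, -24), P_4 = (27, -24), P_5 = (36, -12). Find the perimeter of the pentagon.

|P_1P_2| = √((12)² + (-9)²) = √225 = 15
|P_2P_3| = √((8)² + (-15)²) = √289 = 17
|P_3P_4| = √((6)² + (0)²) = √36 = 6
|P_4P_5| = √((9)² + (12)²) = √225 = 15
|P_5P_1| = √((-35)² + (12)²) = √1369 = 37
Perimeter = 15 + 17 + 6 + 15 + 37 = 90.

90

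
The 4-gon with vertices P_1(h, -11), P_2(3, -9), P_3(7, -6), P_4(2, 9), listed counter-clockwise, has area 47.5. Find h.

2

Write out the shoelace sum; only the two edges meeting at P_1 involve h:
2·Area = [(2·(-11) − h·9) + (h·(-9) − 3·(-11))] + 120
       = -18·h + 131 = 95
⇒ h = 2.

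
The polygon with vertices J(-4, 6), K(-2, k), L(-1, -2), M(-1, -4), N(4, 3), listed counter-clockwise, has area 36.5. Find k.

The doubled signed area Σ (x_i y_{i+1} − x_{i+1} y_i) is linear in k.
With k=0 it equals 67; the coefficient of k is -3 (from the two edges through K).
So -3·k + 67 = 2·36.5 = 73 ⇒ k = -2.

-2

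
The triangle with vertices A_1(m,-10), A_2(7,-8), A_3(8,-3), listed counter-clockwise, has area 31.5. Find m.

-6

The doubled signed area Σ (x_i y_{i+1} − x_{i+1} y_i) is linear in m.
With m=0 it equals 33; the coefficient of m is -5 (from the two edges through A_1).
So -5·m + 33 = 2·31.5 = 63 ⇒ m = -6.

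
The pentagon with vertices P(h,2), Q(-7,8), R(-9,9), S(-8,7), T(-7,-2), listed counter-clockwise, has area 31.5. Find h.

-2

The doubled signed area Σ (x_i y_{i+1} − x_{i+1} y_i) is linear in h.
With h=0 it equals 83; the coefficient of h is 10 (from the two edges through P).
So 10·h + 83 = 2·31.5 = 63 ⇒ h = -2.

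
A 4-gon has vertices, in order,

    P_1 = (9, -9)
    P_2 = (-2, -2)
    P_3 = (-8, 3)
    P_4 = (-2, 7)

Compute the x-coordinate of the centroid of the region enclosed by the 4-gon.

Apply the surveyor's formula. First the cross-terms c_i = x_i·y_{i+1} − x_{i+1}·y_i:
  -36, -22, -50, -45  ⇒  2A = -153, A = -76.5.
Then Σ (x_i + x_{i+1})·c_i = 153, so x̄ = 153 / (6·(-76.5)) = -1/3.

-1/3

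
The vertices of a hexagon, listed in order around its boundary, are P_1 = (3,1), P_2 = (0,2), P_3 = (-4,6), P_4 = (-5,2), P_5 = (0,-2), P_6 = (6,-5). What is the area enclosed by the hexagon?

Apply the surveyor's formula: 2A = Σ (x_i·y_{i+1} − x_{i+1}·y_i), indices taken mod 6.
Σ = (6) + (8) + (22) + (10) + (12) + (21) = 79
Area = |Σ|/2 = 39.5.

39.5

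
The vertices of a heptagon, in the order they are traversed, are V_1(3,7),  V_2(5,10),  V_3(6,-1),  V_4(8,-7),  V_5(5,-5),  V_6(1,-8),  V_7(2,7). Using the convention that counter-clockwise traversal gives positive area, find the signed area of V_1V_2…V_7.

-64

Cross-terms: -5, -65, -34, -5, -35, 23, -7  ⇒  Σ = -128
Signed area = Σ/2 = -64 (negative ⇒ clockwise traversal).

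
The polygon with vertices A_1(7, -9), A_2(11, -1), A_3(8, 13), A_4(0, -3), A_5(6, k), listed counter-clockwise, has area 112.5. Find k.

-6

Write out the shoelace sum; only the two edges meeting at A_5 involve k:
2·Area = [(0·k − 6·(-3)) + (6·(-9) − 7·k)] + 219
       = -7·k + 183 = 225
⇒ k = -6.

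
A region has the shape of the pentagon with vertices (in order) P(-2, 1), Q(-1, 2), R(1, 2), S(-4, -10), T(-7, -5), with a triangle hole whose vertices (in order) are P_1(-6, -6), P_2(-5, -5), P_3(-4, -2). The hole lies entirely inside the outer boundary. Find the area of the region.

Outer boundary:
Apply the shoelace (surveyor's) formula: 2A = Σ (x_i·y_{i+1} − x_{i+1}·y_i), indices taken mod 5.
Σ = (-3) + (-4) + (-2) + (-50) + (-17) = -76
Area = |Σ|/2 = 38.
Hole:
Apply the shoelace (surveyor's) formula: 2A = Σ (x_i·y_{i+1} − x_{i+1}·y_i), indices taken mod 3.
Cross-terms: 0, -10, 12  ⇒  Σ = 2
Area = |Σ|/2 = 1.
Net area = 38 − 1 = 37.

37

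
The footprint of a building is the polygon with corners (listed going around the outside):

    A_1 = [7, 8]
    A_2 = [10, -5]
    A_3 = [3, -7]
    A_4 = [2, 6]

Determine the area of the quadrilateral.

82

A_1→A_2: (7)(-5) − (10)(8) = -115
A_2→A_3: (10)(-7) − (3)(-5) = -55
A_3→A_4: (3)(6) − (2)(-7) = 32
A_4→A_1: (2)(8) − (7)(6) = -26
Σ = -164
Area = |Σ|/2 = 82.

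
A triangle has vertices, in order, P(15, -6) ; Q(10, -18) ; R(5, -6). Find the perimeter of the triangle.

|PQ| = √((-5)² + (-12)²) = √169 = 13
|QR| = √((-5)² + (12)²) = √169 = 13
|RP| = √((10)² + (0)²) = √100 = 10
Perimeter = 13 + 13 + 10 = 36.

36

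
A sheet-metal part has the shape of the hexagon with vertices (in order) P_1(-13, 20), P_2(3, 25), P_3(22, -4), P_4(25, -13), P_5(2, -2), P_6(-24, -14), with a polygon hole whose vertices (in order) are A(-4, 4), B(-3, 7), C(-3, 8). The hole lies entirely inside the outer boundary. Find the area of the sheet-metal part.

Outer boundary:
Apply the shoelace formula: 2A = Σ (x_i·y_{i+1} − x_{i+1}·y_i), indices taken mod 6.
P_1→P_2: (-13)(25) − (3)(20) = -385
P_2→P_3: (3)(-4) − (22)(25) = -562
P_3→P_4: (22)(-13) − (25)(-4) = -186
P_4→P_5: (25)(-2) − (2)(-13) = -24
P_5→P_6: (2)(-14) − (-24)(-2) = -76
P_6→P_1: (-24)(20) − (-13)(-14) = -662
Σ = -1895
Area = |Σ|/2 = 947.5.
Hole:
Σ = (-16) + (-3) + (20) = 1
Area = |Σ|/2 = 0.5.
Net area = 947.5 − 0.5 = 947.

947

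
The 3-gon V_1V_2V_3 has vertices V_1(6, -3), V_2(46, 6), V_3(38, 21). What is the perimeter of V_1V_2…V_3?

|V_1V_2| = √((40)² + (9)²) = √1681 = 41
|V_2V_3| = √((-8)² + (15)²) = √289 = 17
|V_3V_1| = √((-32)² + (-24)²) = √1600 = 40
Perimeter = 41 + 17 + 40 = 98.

98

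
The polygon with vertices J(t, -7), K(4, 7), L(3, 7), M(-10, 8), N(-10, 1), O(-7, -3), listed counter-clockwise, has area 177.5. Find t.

The doubled signed area Σ (x_i y_{i+1} − x_{i+1} y_i) is linear in t.
With t=0 it equals 285; the coefficient of t is 10 (from the two edges through J).
So 10·t + 285 = 2·177.5 = 355 ⇒ t = 7.

7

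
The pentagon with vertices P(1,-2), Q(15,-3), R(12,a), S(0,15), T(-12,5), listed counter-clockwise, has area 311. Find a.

The doubled signed area Σ (x_i y_{i+1} − x_{i+1} y_i) is linear in a.
With a=0 it equals 442; the coefficient of a is 15 (from the two edges through R).
So 15·a + 442 = 2·311 = 622 ⇒ a = 12.

12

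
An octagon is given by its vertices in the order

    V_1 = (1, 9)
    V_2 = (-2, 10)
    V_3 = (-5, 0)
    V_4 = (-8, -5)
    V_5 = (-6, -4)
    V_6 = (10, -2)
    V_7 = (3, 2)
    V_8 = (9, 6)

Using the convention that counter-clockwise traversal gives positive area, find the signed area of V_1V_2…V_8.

Cross-terms: 28, 50, 25, 2, 52, 26, 0, 75  ⇒  Σ = 258
Signed area = Σ/2 = 129 (positive ⇒ counter-clockwise traversal).

129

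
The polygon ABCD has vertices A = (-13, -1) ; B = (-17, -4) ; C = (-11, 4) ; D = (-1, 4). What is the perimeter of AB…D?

38

|AB| = √((-4)² + (-3)²) = √25 = 5
|BC| = √((6)² + (8)²) = √100 = 10
|CD| = √((10)² + (0)²) = √100 = 10
|DA| = √((-12)² + (-5)²) = √169 = 13
Perimeter = 5 + 10 + 10 + 13 = 38.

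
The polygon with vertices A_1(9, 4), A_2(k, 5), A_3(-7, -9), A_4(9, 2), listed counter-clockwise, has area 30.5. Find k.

8

The doubled signed area Σ (x_i y_{i+1} − x_{i+1} y_i) is linear in k.
With k=0 it equals 165; the coefficient of k is -13 (from the two edges through A_2).
So -13·k + 165 = 2·30.5 = 61 ⇒ k = 8.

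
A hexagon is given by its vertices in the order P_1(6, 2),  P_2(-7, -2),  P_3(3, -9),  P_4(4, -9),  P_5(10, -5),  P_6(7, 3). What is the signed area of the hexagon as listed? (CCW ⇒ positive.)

Apply the shoelace formula: 2A = Σ (x_i·y_{i+1} − x_{i+1}·y_i), indices taken mod 6.
Σ = (2) + (69) + (9) + (70) + (65) + (-4) = 211
Signed area = Σ/2 = 105.5 (positive ⇒ counter-clockwise traversal).

105.5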